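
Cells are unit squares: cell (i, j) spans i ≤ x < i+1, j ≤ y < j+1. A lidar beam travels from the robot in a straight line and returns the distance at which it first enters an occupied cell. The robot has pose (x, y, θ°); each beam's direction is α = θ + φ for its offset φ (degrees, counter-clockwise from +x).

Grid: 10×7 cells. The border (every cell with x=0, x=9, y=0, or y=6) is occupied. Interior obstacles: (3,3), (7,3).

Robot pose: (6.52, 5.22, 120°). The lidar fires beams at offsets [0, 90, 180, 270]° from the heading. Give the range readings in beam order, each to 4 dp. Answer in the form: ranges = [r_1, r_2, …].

ranges = [0.9007, 2.9098, 1.4087, 1.5600]

beam 1: φ=0°, α=120°
  direction (-0.5000, 0.8660); cell (6,5); t to first gridline: x 1.0400, y 0.9007 (then +2.0000 / +1.1547)
    (6,6) via y @ 0.9007  # hit
  → r_1 = 0.9007
beam 2: φ=90°, α=210°
  direction (-0.8660, -0.5000); cell (6,5); t to first gridline: x 0.6004, y 0.4400 (then +1.1547 / +2.0000)
    (6,4) via y @ 0.4400
    (5,4) via x @ 0.6004
    (4,4) via x @ 1.7551
    (4,3) via y @ 2.4400
    (3,3) via x @ 2.9098  # hit
  → r_2 = 2.9098
beam 3: φ=180°, α=300°
  direction (0.5000, -0.8660); cell (6,5); t to first gridline: x 0.9600, y 0.2540 (then +2.0000 / +1.1547)
    (6,4) via y @ 0.2540
    (7,4) via x @ 0.9600
    (7,3) via y @ 1.4087  # hit
  → r_3 = 1.4087
beam 4: φ=270°, α=30°
  direction (0.8660, 0.5000); cell (6,5); t to first gridline: x 0.5543, y 1.5600 (then +1.1547 / +2.0000)
    (7,5) via x @ 0.5543
    (7,6) via y @ 1.5600  # hit
  → r_4 = 1.5600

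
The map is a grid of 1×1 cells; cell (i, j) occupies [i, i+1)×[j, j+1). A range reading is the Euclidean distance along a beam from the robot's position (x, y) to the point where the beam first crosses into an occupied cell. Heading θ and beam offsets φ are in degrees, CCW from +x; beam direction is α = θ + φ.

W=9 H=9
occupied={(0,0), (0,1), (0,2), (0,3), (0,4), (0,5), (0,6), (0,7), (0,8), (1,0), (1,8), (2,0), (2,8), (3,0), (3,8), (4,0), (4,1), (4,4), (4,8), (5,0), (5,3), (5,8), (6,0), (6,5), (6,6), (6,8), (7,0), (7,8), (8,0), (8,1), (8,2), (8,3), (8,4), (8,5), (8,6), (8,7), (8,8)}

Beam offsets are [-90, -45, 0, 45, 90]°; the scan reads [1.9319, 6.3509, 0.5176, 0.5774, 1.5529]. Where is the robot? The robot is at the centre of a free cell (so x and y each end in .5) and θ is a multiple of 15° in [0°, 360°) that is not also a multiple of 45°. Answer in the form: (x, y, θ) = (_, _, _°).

(x, y, θ) = (6.5, 7.5, 255°)

The pose lattice has 44·16 = 704 candidates. Test each by forward raycasting.
  (5.5, 6.5, 30°): beam 1 = 1.0000 ≠ 1.9319 ✗
  (6.5, 1.5, 300°): beam 1 = 1.0000 ≠ 1.9319 ✗
  (4.5, 6.5, 285°): beam 1 = 3.6235 ≠ 1.9319 ✗
  (6.5, 1.5, 210°): beam 1 = 1.7321 ≠ 1.9319 ✗
  (2.5, 7.5, 75°): beam 1 = 3.6235 ≠ 1.9319 ✗
  …
  (6.5, 7.5, 255°): r_1=1.9319, r_2=6.3509, r_3=0.5176, r_4=0.5774, r_5=1.5529 — all match ✓
Only this pose fits every beam.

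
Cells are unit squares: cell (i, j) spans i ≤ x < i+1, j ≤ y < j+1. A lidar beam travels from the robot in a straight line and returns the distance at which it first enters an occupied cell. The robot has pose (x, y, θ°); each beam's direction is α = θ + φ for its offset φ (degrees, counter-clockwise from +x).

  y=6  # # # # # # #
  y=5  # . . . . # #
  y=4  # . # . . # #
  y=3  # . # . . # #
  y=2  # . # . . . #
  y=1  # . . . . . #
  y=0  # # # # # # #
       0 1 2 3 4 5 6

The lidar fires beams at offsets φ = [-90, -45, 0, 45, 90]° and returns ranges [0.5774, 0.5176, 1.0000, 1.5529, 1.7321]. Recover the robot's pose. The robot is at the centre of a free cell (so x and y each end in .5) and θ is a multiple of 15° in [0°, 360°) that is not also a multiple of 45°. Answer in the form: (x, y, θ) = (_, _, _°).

(x, y, θ) = (4.5, 1.5, 330°)

Enumerate (i+0.5, j+0.5, θ) over the 19 free cells and 16 admissible headings. For each, cast all 5 beams and compare to the given ranges.
  (4.5, 4.5, 300°): beam 1 = 1.7321 ≠ 0.5774 ✗
  (4.5, 1.5, 60°): beam 1 = 1.0000 ≠ 0.5774 ✗
  (2.5, 5.5, 15°): beam 1 = 0.5176 ≠ 0.5774 ✗
  …
  (4.5, 1.5, 330°): r_1=0.5774, r_2=0.5176, r_3=1.0000, r_4=1.5529, r_5=1.7321 — all match ✓
Only this pose fits every beam.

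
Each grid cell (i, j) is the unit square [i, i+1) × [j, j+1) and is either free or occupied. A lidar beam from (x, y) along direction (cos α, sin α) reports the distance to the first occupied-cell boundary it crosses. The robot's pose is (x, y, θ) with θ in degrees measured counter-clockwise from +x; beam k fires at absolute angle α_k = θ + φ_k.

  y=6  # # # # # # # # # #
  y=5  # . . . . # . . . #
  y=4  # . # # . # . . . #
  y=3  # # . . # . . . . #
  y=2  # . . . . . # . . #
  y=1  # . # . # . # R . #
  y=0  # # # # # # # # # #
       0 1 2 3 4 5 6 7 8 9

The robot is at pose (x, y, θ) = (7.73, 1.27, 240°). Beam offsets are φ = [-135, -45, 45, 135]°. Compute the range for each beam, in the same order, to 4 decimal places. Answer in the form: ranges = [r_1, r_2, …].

ranges = [4.8969, 0.7558, 0.2795, 1.3148]

beam 1: φ=-135°, α=105°
  cosα=-0.2588 sinα=0.9659 | (7,1) | tMaxX 2.8205 tMaxY 0.7558 | tΔX 3.8637 tΔY 1.0353
    t=0.7558 [y] (7,2)
    t=1.7910 [y] (7,3)
    t=2.8205 [x] (6,3)
    t=2.8263 [y] (6,4)
    t=3.8616 [y] (6,5)
    t=4.8969 [y] (6,6) — stop
  → r_1 = 4.8969
beam 2: φ=-45°, α=195°
  cosα=-0.9659 sinα=-0.2588 | (7,1) | tMaxX 0.7558 tMaxY 1.0432 | tΔX 1.0353 tΔY 3.8637
    t=0.7558 [x] (6,1) — stop
  → r_2 = 0.7558
beam 3: φ=45°, α=285°
  cosα=0.2588 sinα=-0.9659 | (7,1) | tMaxX 1.0432 tMaxY 0.2795 | tΔX 3.8637 tΔY 1.0353
    t=0.2795 [y] (7,0) — stop
  → r_3 = 0.2795
beam 4: φ=135°, α=15°
  cosα=0.9659 sinα=0.2588 | (7,1) | tMaxX 0.2795 tMaxY 2.8205 | tΔX 1.0353 tΔY 3.8637
    t=0.2795 [x] (8,1)
    t=1.3148 [x] (9,1) — stop
  → r_4 = 1.3148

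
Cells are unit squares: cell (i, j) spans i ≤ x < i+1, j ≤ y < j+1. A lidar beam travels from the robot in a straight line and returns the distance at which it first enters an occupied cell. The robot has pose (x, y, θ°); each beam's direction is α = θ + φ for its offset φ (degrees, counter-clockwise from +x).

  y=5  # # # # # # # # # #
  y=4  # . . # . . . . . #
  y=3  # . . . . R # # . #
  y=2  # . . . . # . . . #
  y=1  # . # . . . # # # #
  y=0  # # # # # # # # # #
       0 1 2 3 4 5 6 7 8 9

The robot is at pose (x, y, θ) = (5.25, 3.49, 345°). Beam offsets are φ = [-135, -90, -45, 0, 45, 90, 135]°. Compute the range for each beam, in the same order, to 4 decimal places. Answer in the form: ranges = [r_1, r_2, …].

beam 1: φ=-135°, α=210°
  d=(-0.8660,-0.5000)  start (5,3)  tX=0.2887 tY=0.9800  stride 1/|dx|=1.1547 1/|dy|=2.0000
    cross x-line → (4,3), t=0.2887
    cross y-line → (4,2), t=0.9800
    cross x-line → (3,2), t=1.4434
    cross x-line → (2,2), t=2.5981
    cross y-line → (2,1), t=2.9800 (wall)
  → r_1 = 2.9800
beam 2: φ=-90°, α=255°
  d=(-0.2588,-0.9659)  start (5,3)  tX=0.9659 tY=0.5073  stride 1/|dx|=3.8637 1/|dy|=1.0353
    cross y-line → (5,2), t=0.5073 (wall)
  → r_2 = 0.5073
beam 3: φ=-45°, α=300°
  d=(0.5000,-0.8660)  start (5,3)  tX=1.5000 tY=0.5658  stride 1/|dx|=2.0000 1/|dy|=1.1547
    cross y-line → (5,2), t=0.5658 (wall)
  → r_3 = 0.5658
beam 4: φ=0°, α=345°
  d=(0.9659,-0.2588)  start (5,3)  tX=0.7765 tY=1.8932  stride 1/|dx|=1.0353 1/|dy|=3.8637
    cross x-line → (6,3), t=0.7765 (wall)
  → r_4 = 0.7765
beam 5: φ=45°, α=30°
  d=(0.8660,0.5000)  start (5,3)  tX=0.8660 tY=1.0200  stride 1/|dx|=1.1547 1/|dy|=2.0000
    cross x-line → (6,3), t=0.8660 (wall)
  → r_5 = 0.8660
beam 6: φ=90°, α=75°
  d=(0.2588,0.9659)  start (5,3)  tX=2.8978 tY=0.5280  stride 1/|dx|=3.8637 1/|dy|=1.0353
    cross y-line → (5,4), t=0.5280
    cross y-line → (5,5), t=1.5633 (wall)
  → r_6 = 1.5633
beam 7: φ=135°, α=120°
  d=(-0.5000,0.8660)  start (5,3)  tX=0.5000 tY=0.5889  stride 1/|dx|=2.0000 1/|dy|=1.1547
    cross x-line → (4,3), t=0.5000
    cross y-line → (4,4), t=0.5889
    cross y-line → (4,5), t=1.7436 (wall)
  → r_7 = 1.7436

ranges = [2.9800, 0.5073, 0.5658, 0.7765, 0.8660, 1.5633, 1.7436]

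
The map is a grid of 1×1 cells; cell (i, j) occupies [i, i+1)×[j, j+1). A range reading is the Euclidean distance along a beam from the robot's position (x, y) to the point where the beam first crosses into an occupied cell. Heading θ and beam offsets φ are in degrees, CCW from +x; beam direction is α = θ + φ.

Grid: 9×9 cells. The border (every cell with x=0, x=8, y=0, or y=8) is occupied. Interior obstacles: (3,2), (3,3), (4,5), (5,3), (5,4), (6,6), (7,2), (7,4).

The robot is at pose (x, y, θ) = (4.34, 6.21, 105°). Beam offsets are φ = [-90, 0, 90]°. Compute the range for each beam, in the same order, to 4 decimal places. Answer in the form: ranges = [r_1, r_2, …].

beam 1: φ=-90°, α=15°
  direction (0.9659, 0.2588); cell (4,6); t to first gridline: x 0.6833, y 3.0523 (then +1.0353 / +3.8637)
    (5,6) via x @ 0.6833
    (6,6) via x @ 1.7186  # hit
  → r_1 = 1.7186
beam 2: φ=0°, α=105°
  direction (-0.2588, 0.9659); cell (4,6); t to first gridline: x 1.3137, y 0.8179 (then +3.8637 / +1.0353)
    (4,7) via y @ 0.8179
    (3,7) via x @ 1.3137
    (3,8) via y @ 1.8531  # hit
  → r_2 = 1.8531
beam 3: φ=90°, α=195°
  direction (-0.9659, -0.2588); cell (4,6); t to first gridline: x 0.3520, y 0.8114 (then +1.0353 / +3.8637)
    (3,6) via x @ 0.3520
    (3,5) via y @ 0.8114
    (2,5) via x @ 1.3873
    (1,5) via x @ 2.4225
    (0,5) via x @ 3.4578  # hit
  → r_3 = 3.4578

ranges = [1.7186, 1.8531, 3.4578]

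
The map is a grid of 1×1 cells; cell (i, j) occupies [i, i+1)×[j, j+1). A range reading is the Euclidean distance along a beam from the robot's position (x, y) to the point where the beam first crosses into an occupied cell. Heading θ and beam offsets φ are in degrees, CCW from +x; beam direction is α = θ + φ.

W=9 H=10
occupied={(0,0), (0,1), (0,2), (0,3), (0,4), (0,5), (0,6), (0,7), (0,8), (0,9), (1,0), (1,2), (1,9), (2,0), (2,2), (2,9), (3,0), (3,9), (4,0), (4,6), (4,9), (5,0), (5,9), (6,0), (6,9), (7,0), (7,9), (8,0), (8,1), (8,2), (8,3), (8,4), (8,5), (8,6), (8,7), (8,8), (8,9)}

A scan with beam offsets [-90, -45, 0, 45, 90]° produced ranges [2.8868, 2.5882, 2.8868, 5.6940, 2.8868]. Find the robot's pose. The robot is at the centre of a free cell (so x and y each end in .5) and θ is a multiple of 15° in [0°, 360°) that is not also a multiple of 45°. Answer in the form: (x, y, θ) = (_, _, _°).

(x, y, θ) = (5.5, 3.5, 30°)

The pose lattice has 53·16 = 848 candidates. Test each by forward raycasting.
  (7.5, 8.5, 150°): beam 1 = 0.5774 ≠ 2.8868 ✗
  (7.5, 7.5, 15°): beam 1 = 1.9319 ≠ 2.8868 ✗
  (3.5, 6.5, 60°): beam 1 = 0.5774 ≠ 2.8868 ✗
  (4.5, 2.5, 240°): beam 1 = 4.0415 ≠ 2.8868 ✗
  (4.5, 2.5, 15°): beam 1 = 1.5529 ≠ 2.8868 ✗
  …
  (5.5, 3.5, 30°): r_1=2.8868, r_2=2.5882, r_3=2.8868, r_4=5.6940, r_5=2.8868 — all match ✓
No second candidate reproduces the full scan.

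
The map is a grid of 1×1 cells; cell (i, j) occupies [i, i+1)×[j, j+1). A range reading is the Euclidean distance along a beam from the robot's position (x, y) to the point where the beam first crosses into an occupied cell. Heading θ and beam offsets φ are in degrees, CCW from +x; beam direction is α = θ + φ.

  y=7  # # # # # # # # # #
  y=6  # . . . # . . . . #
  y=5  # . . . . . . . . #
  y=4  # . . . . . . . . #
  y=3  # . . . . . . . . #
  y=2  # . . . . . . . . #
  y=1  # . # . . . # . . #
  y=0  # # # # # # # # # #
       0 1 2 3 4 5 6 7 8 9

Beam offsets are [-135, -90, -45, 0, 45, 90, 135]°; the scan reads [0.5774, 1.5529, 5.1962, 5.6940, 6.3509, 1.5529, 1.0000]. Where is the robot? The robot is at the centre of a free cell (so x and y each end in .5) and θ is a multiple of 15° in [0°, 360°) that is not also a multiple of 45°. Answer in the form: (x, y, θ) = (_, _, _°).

(x, y, θ) = (4.5, 1.5, 75°)

Candidates: 45 free-cell centres × 16 headings = 720 poses. Raycast each; keep the one whose scan matches to 4 dp.
  (2.5, 3.5, 75°): beam 1 = 2.8868 ≠ 0.5774 ✗
  (8.5, 5.5, 210°): beam 1 = 1.5529 ≠ 0.5774 ✗
  (4.5, 2.5, 105°): beam 1 = 1.7321 ≠ 0.5774 ✗
  (2.5, 3.5, 15°): beam 1 = 2.8868 ≠ 0.5774 ✗
  …
  (4.5, 1.5, 75°): r_1=0.5774, r_2=1.5529, r_3=5.1962, r_4=5.6940, r_5=6.3509, r_6=1.5529, r_7=1.0000 — all match ✓
Only this pose fits every beam.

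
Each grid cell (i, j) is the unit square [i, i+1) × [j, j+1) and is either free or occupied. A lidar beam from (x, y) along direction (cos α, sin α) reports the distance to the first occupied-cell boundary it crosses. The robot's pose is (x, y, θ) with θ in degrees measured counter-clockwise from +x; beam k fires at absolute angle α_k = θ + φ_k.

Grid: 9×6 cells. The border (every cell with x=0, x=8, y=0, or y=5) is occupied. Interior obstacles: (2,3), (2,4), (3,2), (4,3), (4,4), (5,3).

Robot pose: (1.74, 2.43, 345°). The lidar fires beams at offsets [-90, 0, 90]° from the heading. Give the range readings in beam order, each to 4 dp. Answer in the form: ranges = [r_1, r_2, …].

ranges = [1.4804, 1.3044, 1.0046]

beam 1: φ=-90°, α=255°
  dir = (cos 255°, sin 255°) = (-0.2588, -0.9659); from cell (1,2)
  next x-line at t=2.8591, next y-line at t=0.4452; Δt_x=3.8637, Δt_y=1.0353
    y: enter (1,1) at t=0.4452
    y: enter (1,0) at t=1.4804 ← occupied
  → r_1 = 1.4804
beam 2: φ=0°, α=345°
  dir = (cos 345°, sin 345°) = (0.9659, -0.2588); from cell (1,2)
  next x-line at t=0.2692, next y-line at t=1.6614; Δt_x=1.0353, Δt_y=3.8637
    x: enter (2,2) at t=0.2692
    x: enter (3,2) at t=1.3044 ← occupied
  → r_2 = 1.3044
beam 3: φ=90°, α=75°
  dir = (cos 75°, sin 75°) = (0.2588, 0.9659); from cell (1,2)
  next x-line at t=1.0046, next y-line at t=0.5901; Δt_x=3.8637, Δt_y=1.0353
    y: enter (1,3) at t=0.5901
    x: enter (2,3) at t=1.0046 ← occupied
  → r_3 = 1.0046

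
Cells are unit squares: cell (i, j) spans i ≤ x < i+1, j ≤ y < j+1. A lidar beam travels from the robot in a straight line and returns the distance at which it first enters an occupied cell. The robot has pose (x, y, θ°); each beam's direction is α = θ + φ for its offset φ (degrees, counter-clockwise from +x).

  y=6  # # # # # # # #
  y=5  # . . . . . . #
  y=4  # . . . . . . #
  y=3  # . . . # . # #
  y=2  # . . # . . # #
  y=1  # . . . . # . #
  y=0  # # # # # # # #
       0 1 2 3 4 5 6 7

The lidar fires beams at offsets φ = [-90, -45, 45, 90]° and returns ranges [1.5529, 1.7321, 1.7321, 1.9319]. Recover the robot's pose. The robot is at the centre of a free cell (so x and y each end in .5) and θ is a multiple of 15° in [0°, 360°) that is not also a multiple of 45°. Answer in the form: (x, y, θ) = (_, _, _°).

(x, y, θ) = (2.5, 4.5, 255°)

The pose lattice has 25·16 = 400 candidates. Test each by forward raycasting.
  (6.5, 4.5, 120°): beam 1 = 0.5774 ≠ 1.5529 ✗
  (4.5, 2.5, 285°): beam 1 = 0.5176 ≠ 1.5529 ✗
  (6.5, 4.5, 165°): beam 4 = 0.5176 ≠ 1.9319 ✗
  …
  (2.5, 4.5, 255°): r_1=1.5529, r_2=1.7321, r_3=1.7321, r_4=1.9319 — all match ✓
No second candidate reproduces the full scan.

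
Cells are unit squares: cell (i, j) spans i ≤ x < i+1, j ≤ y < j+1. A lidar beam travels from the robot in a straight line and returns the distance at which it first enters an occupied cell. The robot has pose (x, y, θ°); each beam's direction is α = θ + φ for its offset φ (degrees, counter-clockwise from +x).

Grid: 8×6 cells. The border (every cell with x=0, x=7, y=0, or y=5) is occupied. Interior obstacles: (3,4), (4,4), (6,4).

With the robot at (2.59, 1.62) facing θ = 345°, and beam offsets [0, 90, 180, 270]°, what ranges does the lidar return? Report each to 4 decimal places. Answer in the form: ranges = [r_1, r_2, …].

beam 1: φ=0°, α=345°
  dir = (cos 345°, sin 345°) = (0.9659, -0.2588); from cell (2,1)
  next x-line at t=0.4245, next y-line at t=2.3955; Δt_x=1.0353, Δt_y=3.8637
    x: enter (3,1) at t=0.4245
    x: enter (4,1) at t=1.4597
    y: enter (4,0) at t=2.3955 ← occupied
  → r_1 = 2.3955
beam 2: φ=90°, α=75°
  dir = (cos 75°, sin 75°) = (0.2588, 0.9659); from cell (2,1)
  next x-line at t=1.5841, next y-line at t=0.3934; Δt_x=3.8637, Δt_y=1.0353
    y: enter (2,2) at t=0.3934
    y: enter (2,3) at t=1.4287
    x: enter (3,3) at t=1.5841
    y: enter (3,4) at t=2.4640 ← occupied
  → r_2 = 2.4640
beam 3: φ=180°, α=165°
  dir = (cos 165°, sin 165°) = (-0.9659, 0.2588); from cell (2,1)
  next x-line at t=0.6108, next y-line at t=1.4682; Δt_x=1.0353, Δt_y=3.8637
    x: enter (1,1) at t=0.6108
    y: enter (1,2) at t=1.4682
    x: enter (0,2) at t=1.6461 ← occupied
  → r_3 = 1.6461
beam 4: φ=270°, α=255°
  dir = (cos 255°, sin 255°) = (-0.2588, -0.9659); from cell (2,1)
  next x-line at t=2.2796, next y-line at t=0.6419; Δt_x=3.8637, Δt_y=1.0353
    y: enter (2,0) at t=0.6419 ← occupied
  → r_4 = 0.6419

ranges = [2.3955, 2.4640, 1.6461, 0.6419]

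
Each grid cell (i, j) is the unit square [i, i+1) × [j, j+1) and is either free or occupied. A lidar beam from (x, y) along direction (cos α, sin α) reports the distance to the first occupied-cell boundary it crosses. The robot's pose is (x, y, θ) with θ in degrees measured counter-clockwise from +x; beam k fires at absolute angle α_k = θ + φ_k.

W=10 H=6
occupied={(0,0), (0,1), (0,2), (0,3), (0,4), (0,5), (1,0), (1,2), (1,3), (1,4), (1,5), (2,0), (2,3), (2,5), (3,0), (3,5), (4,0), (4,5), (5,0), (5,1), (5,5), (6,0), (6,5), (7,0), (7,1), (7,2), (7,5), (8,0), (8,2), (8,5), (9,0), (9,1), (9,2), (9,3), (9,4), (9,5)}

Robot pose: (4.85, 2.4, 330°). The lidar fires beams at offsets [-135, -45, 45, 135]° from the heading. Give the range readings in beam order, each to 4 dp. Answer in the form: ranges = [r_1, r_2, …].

ranges = [3.9858, 0.5796, 2.2258, 2.6917]

beam 1: φ=-135°, α=195°
  dir = (cos 195°, sin 195°) = (-0.9659, -0.2588); from cell (4,2)
  next x-line at t=0.8800, next y-line at t=1.5455; Δt_x=1.0353, Δt_y=3.8637
    x: enter (3,2) at t=0.8800
    y: enter (3,1) at t=1.5455
    x: enter (2,1) at t=1.9153
    x: enter (1,1) at t=2.9505
    x: enter (0,1) at t=3.9858 ← occupied
  → r_1 = 3.9858
beam 2: φ=-45°, α=285°
  dir = (cos 285°, sin 285°) = (0.2588, -0.9659); from cell (4,2)
  next x-line at t=0.5796, next y-line at t=0.4141; Δt_x=3.8637, Δt_y=1.0353
    y: enter (4,1) at t=0.4141
    x: enter (5,1) at t=0.5796 ← occupied
  → r_2 = 0.5796
beam 3: φ=45°, α=15°
  dir = (cos 15°, sin 15°) = (0.9659, 0.2588); from cell (4,2)
  next x-line at t=0.1553, next y-line at t=2.3182; Δt_x=1.0353, Δt_y=3.8637
    x: enter (5,2) at t=0.1553
    x: enter (6,2) at t=1.1906
    x: enter (7,2) at t=2.2258 ← occupied
  → r_3 = 2.2258
beam 4: φ=135°, α=105°
  dir = (cos 105°, sin 105°) = (-0.2588, 0.9659); from cell (4,2)
  next x-line at t=3.2841, next y-line at t=0.6212; Δt_x=3.8637, Δt_y=1.0353
    y: enter (4,3) at t=0.6212
    y: enter (4,4) at t=1.6564
    y: enter (4,5) at t=2.6917 ← occupied
  → r_4 = 2.6917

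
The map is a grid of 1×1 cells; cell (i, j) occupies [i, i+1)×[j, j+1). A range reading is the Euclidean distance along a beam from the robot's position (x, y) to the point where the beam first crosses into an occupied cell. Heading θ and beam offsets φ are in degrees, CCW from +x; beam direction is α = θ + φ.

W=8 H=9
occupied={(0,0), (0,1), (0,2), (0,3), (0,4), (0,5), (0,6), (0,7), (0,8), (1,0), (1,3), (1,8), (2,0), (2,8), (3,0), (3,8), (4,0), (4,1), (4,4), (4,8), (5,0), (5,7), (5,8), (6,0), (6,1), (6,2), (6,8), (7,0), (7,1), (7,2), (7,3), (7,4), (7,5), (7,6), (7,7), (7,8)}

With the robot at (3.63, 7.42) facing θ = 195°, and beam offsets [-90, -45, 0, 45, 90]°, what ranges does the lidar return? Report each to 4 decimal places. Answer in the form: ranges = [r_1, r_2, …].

beam 1: φ=-90°, α=105°
  cosα=-0.2588 sinα=0.9659 | (3,7) | tMaxX 2.4341 tMaxY 0.6005 | tΔX 3.8637 tΔY 1.0353
    t=0.6005 [y] (3,8) — stop
  → r_1 = 0.6005
beam 2: φ=-45°, α=150°
  cosα=-0.8660 sinα=0.5000 | (3,7) | tMaxX 0.7275 tMaxY 1.1600 | tΔX 1.1547 tΔY 2.0000
    t=0.7275 [x] (2,7)
    t=1.1600 [y] (2,8) — stop
  → r_2 = 1.1600
beam 3: φ=0°, α=195°
  cosα=-0.9659 sinα=-0.2588 | (3,7) | tMaxX 0.6522 tMaxY 1.6228 | tΔX 1.0353 tΔY 3.8637
    t=0.6522 [x] (2,7)
    t=1.6228 [y] (2,6)
    t=1.6875 [x] (1,6)
    t=2.7228 [x] (0,6) — stop
  → r_3 = 2.7228
beam 4: φ=45°, α=240°
  cosα=-0.5000 sinα=-0.8660 | (3,7) | tMaxX 1.2600 tMaxY 0.4850 | tΔX 2.0000 tΔY 1.1547
    t=0.4850 [y] (3,6)
    t=1.2600 [x] (2,6)
    t=1.6397 [y] (2,5)
    t=2.7944 [y] (2,4)
    t=3.2600 [x] (1,4)
    t=3.9491 [y] (1,3) — stop
  → r_4 = 3.9491
beam 5: φ=90°, α=285°
  cosα=0.2588 sinα=-0.9659 | (3,7) | tMaxX 1.4296 tMaxY 0.4348 | tΔX 3.8637 tΔY 1.0353
    t=0.4348 [y] (3,6)
    t=1.4296 [x] (4,6)
    t=1.4701 [y] (4,5)
    t=2.5054 [y] (4,4) — stop
  → r_5 = 2.5054

ranges = [0.6005, 1.1600, 2.7228, 3.9491, 2.5054]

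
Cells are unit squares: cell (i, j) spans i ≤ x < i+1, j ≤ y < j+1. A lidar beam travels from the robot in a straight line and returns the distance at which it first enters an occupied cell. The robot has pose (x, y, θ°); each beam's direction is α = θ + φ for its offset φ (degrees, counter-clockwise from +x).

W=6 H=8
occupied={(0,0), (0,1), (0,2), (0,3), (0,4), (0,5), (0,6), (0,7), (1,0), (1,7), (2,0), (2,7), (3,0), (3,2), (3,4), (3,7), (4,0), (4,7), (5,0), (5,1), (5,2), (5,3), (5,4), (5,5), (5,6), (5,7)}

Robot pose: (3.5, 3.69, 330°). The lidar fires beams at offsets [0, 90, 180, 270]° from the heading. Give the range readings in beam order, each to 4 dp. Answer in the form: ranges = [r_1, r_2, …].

ranges = [1.7321, 0.3580, 2.8868, 0.7967]

beam 1: φ=0°, α=330°
  d=(0.8660,-0.5000)  start (3,3)  tX=0.5774 tY=1.3800  stride 1/|dx|=1.1547 1/|dy|=2.0000
    cross x-line → (4,3), t=0.5774
    cross y-line → (4,2), t=1.3800
    cross x-line → (5,2), t=1.7321 (wall)
  → r_1 = 1.7321
beam 2: φ=90°, α=60°
  d=(0.5000,0.8660)  start (3,3)  tX=1.0000 tY=0.3580  stride 1/|dx|=2.0000 1/|dy|=1.1547
    cross y-line → (3,4), t=0.3580 (wall)
  → r_2 = 0.3580
beam 3: φ=180°, α=150°
  d=(-0.8660,0.5000)  start (3,3)  tX=0.5774 tY=0.6200  stride 1/|dx|=1.1547 1/|dy|=2.0000
    cross x-line → (2,3), t=0.5774
    cross y-line → (2,4), t=0.6200
    cross x-line → (1,4), t=1.7321
    cross y-line → (1,5), t=2.6200
    cross x-line → (0,5), t=2.8868 (wall)
  → r_3 = 2.8868
beam 4: φ=270°, α=240°
  d=(-0.5000,-0.8660)  start (3,3)  tX=1.0000 tY=0.7967  stride 1/|dx|=2.0000 1/|dy|=1.1547
    cross y-line → (3,2), t=0.7967 (wall)
  → r_4 = 0.7967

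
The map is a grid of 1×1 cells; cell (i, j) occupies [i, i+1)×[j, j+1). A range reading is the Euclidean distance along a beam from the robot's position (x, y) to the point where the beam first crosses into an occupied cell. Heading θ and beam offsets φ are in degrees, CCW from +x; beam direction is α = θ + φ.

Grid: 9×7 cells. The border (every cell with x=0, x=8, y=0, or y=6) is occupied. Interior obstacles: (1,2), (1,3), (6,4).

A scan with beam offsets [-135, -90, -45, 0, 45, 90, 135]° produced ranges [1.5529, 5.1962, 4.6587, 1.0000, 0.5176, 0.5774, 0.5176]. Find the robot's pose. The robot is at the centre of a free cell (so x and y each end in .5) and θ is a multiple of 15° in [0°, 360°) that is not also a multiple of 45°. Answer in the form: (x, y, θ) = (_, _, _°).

Candidates: 32 free-cell centres × 16 headings = 512 poses. Raycast each; keep the one whose scan matches to 4 dp.
  (5.5, 4.5, 75°): beam 1 = 4.0415 ≠ 1.5529 ✗
  (7.5, 2.5, 210°): beam 1 = 1.9319 ≠ 1.5529 ✗
  (5.5, 1.5, 300°): beam 1 = 3.6235 ≠ 1.5529 ✗
  (2.5, 4.5, 240°): beam 2 = 1.7321 ≠ 5.1962 ✗
  …
  (1.5, 5.5, 30°): r_1=1.5529, r_2=5.1962, r_3=4.6587, r_4=1.0000, r_5=0.5176, r_6=0.5774, r_7=0.5176 — all match ✓
No second candidate reproduces the full scan.

(x, y, θ) = (1.5, 5.5, 30°)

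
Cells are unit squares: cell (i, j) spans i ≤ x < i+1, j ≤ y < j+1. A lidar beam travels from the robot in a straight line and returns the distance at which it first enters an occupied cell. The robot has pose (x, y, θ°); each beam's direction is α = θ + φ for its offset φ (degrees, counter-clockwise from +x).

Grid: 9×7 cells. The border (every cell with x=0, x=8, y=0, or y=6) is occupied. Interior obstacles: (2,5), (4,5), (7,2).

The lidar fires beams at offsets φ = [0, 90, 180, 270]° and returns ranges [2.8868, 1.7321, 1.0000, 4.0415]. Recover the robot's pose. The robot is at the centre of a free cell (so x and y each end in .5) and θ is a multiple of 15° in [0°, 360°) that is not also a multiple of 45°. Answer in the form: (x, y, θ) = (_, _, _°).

(x, y, θ) = (5.5, 4.5, 330°)

Candidates: 32 free-cell centres × 16 headings = 512 poses. Raycast each; keep the one whose scan matches to 4 dp.
  (5.5, 3.5, 255°): beam 1 = 2.5882 ≠ 2.8868 ✗
  (3.5, 5.5, 120°): beam 1 = 0.5774 ≠ 2.8868 ✗
  (1.5, 4.5, 120°): beam 1 = 1.0000 ≠ 2.8868 ✗
  (5.5, 4.5, 345°): beam 1 = 2.5882 ≠ 2.8868 ✗
  (6.5, 1.5, 15°): beam 1 = 1.5529 ≠ 2.8868 ✗
  …
  (5.5, 4.5, 330°): r_1=2.8868, r_2=1.7321, r_3=1.0000, r_4=4.0415 — all match ✓
Only this pose fits every beam.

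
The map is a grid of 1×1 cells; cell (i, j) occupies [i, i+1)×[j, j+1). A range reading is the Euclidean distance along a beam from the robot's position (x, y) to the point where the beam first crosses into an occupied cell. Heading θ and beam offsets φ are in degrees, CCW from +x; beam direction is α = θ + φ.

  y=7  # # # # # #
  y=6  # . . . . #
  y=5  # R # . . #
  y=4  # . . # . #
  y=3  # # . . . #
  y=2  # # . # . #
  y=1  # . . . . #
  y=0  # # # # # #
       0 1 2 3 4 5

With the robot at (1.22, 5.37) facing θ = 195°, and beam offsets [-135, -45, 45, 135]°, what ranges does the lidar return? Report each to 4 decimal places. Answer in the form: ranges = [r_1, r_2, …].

beam 1: φ=-135°, α=60°
  d=(0.5000,0.8660)  start (1,5)  tX=1.5600 tY=0.7275  stride 1/|dx|=2.0000 1/|dy|=1.1547
    cross y-line → (1,6), t=0.7275
    cross x-line → (2,6), t=1.5600
    cross y-line → (2,7), t=1.8822 (wall)
  → r_1 = 1.8822
beam 2: φ=-45°, α=150°
  d=(-0.8660,0.5000)  start (1,5)  tX=0.2540 tY=1.2600  stride 1/|dx|=1.1547 1/|dy|=2.0000
    cross x-line → (0,5), t=0.2540 (wall)
  → r_2 = 0.2540
beam 3: φ=45°, α=240°
  d=(-0.5000,-0.8660)  start (1,5)  tX=0.4400 tY=0.4272  stride 1/|dx|=2.0000 1/|dy|=1.1547
    cross y-line → (1,4), t=0.4272
    cross x-line → (0,4), t=0.4400 (wall)
  → r_3 = 0.4400
beam 4: φ=135°, α=330°
  d=(0.8660,-0.5000)  start (1,5)  tX=0.9007 tY=0.7400  stride 1/|dx|=1.1547 1/|dy|=2.0000
    cross y-line → (1,4), t=0.7400
    cross x-line → (2,4), t=0.9007
    cross x-line → (3,4), t=2.0554 (wall)
  → r_4 = 2.0554

ranges = [1.8822, 0.2540, 0.4400, 2.0554]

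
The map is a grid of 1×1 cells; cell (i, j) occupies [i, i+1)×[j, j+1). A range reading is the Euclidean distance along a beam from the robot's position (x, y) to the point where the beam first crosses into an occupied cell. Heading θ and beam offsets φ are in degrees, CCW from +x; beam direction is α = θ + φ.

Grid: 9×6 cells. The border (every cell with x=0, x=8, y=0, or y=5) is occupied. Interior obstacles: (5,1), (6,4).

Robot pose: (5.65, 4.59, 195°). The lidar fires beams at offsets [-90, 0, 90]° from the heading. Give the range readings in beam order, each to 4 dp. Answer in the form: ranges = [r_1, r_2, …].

ranges = [0.4245, 4.8140, 3.7166]

beam 1: φ=-90°, α=105°
  direction (-0.2588, 0.9659); cell (5,4); t to first gridline: x 2.5114, y 0.4245 (then +3.8637 / +1.0353)
    (5,5) via y @ 0.4245  # hit
  → r_1 = 0.4245
beam 2: φ=0°, α=195°
  direction (-0.9659, -0.2588); cell (5,4); t to first gridline: x 0.6729, y 2.2796 (then +1.0353 / +3.8637)
    (4,4) via x @ 0.6729
    (3,4) via x @ 1.7082
    (3,3) via y @ 2.2796
    (2,3) via x @ 2.7435
    (1,3) via x @ 3.7788
    (0,3) via x @ 4.8140  # hit
  → r_2 = 4.8140
beam 3: φ=90°, α=285°
  direction (0.2588, -0.9659); cell (5,4); t to first gridline: x 1.3523, y 0.6108 (then +3.8637 / +1.0353)
    (5,3) via y @ 0.6108
    (6,3) via x @ 1.3523
    (6,2) via y @ 1.6461
    (6,1) via y @ 2.6814
    (6,0) via y @ 3.7166  # hit
  → r_3 = 3.7166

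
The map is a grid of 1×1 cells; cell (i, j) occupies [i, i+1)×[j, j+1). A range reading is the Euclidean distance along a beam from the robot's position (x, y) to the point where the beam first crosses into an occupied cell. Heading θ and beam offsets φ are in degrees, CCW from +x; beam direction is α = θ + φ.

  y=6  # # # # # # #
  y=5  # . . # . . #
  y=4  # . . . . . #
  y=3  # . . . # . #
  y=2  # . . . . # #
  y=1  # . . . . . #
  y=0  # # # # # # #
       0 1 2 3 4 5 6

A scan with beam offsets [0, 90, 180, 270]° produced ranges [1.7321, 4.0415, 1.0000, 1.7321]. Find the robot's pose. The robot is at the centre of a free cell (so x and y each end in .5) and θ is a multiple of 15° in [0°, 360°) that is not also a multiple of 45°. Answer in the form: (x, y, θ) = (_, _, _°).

(x, y, θ) = (2.5, 4.5, 210°)

Enumerate (i+0.5, j+0.5, θ) over the 22 free cells and 16 admissible headings. For each, cast all 4 beams and compare to the given ranges.
  (4.5, 2.5, 255°): beam 1 = 1.5529 ≠ 1.7321 ✗
  (5.5, 5.5, 15°): beam 1 = 0.5176 ≠ 1.7321 ✗
  (3.5, 4.5, 345°): beam 1 = 2.5882 ≠ 1.7321 ✗
  (2.5, 4.5, 195°): beam 1 = 1.5529 ≠ 1.7321 ✗
  (2.5, 5.5, 345°): beam 1 = 0.5176 ≠ 1.7321 ✗
  …
  (2.5, 4.5, 210°): r_1=1.7321, r_2=4.0415, r_3=1.0000, r_4=1.7321 — all match ✓
Only this pose fits every beam.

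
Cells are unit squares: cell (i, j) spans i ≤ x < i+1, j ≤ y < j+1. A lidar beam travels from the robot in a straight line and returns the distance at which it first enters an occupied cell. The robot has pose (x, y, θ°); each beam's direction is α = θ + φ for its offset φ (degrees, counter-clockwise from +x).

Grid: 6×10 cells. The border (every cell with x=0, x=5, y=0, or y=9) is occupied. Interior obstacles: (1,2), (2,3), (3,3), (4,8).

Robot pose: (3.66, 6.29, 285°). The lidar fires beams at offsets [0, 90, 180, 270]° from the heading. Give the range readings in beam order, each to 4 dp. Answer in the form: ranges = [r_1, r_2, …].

beam 1: φ=0°, α=285°
  dir = (cos 285°, sin 285°) = (0.2588, -0.9659); from cell (3,6)
  next x-line at t=1.3137, next y-line at t=0.3002; Δt_x=3.8637, Δt_y=1.0353
    y: enter (3,5) at t=0.3002
    x: enter (4,5) at t=1.3137
    y: enter (4,4) at t=1.3355
    y: enter (4,3) at t=2.3708
    y: enter (4,2) at t=3.4061
    y: enter (4,1) at t=4.4413
    x: enter (5,1) at t=5.1774 ← occupied
  → r_1 = 5.1774
beam 2: φ=90°, α=15°
  dir = (cos 15°, sin 15°) = (0.9659, 0.2588); from cell (3,6)
  next x-line at t=0.3520, next y-line at t=2.7432; Δt_x=1.0353, Δt_y=3.8637
    x: enter (4,6) at t=0.3520
    x: enter (5,6) at t=1.3873 ← occupied
  → r_2 = 1.3873
beam 3: φ=180°, α=105°
  dir = (cos 105°, sin 105°) = (-0.2588, 0.9659); from cell (3,6)
  next x-line at t=2.5500, next y-line at t=0.7350; Δt_x=3.8637, Δt_y=1.0353
    y: enter (3,7) at t=0.7350
    y: enter (3,8) at t=1.7703
    x: enter (2,8) at t=2.5500
    y: enter (2,9) at t=2.8056 ← occupied
  → r_3 = 2.8056
beam 4: φ=270°, α=195°
  dir = (cos 195°, sin 195°) = (-0.9659, -0.2588); from cell (3,6)
  next x-line at t=0.6833, next y-line at t=1.1205; Δt_x=1.0353, Δt_y=3.8637
    x: enter (2,6) at t=0.6833
    y: enter (2,5) at t=1.1205
    x: enter (1,5) at t=1.7186
    x: enter (0,5) at t=2.7538 ← occupied
  → r_4 = 2.7538

ranges = [5.1774, 1.3873, 2.8056, 2.7538]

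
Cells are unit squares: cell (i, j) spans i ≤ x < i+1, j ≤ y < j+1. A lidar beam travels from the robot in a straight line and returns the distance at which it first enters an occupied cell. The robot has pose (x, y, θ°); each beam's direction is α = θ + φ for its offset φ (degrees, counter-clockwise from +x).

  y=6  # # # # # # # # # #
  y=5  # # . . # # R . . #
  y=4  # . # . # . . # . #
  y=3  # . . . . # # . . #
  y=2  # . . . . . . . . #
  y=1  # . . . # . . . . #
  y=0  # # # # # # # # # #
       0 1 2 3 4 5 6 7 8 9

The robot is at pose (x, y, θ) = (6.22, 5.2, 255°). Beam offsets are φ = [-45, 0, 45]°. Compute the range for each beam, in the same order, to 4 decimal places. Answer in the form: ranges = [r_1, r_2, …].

beam 1: φ=-45°, α=210°
  d=(-0.8660,-0.5000)  start (6,5)  tX=0.2540 tY=0.4000  stride 1/|dx|=1.1547 1/|dy|=2.0000
    cross x-line → (5,5), t=0.2540 (wall)
  → r_1 = 0.2540
beam 2: φ=0°, α=255°
  d=(-0.2588,-0.9659)  start (6,5)  tX=0.8500 tY=0.2071  stride 1/|dx|=3.8637 1/|dy|=1.0353
    cross y-line → (6,4), t=0.2071
    cross x-line → (5,4), t=0.8500
    cross y-line → (5,3), t=1.2423 (wall)
  → r_2 = 1.2423
beam 3: φ=45°, α=300°
  d=(0.5000,-0.8660)  start (6,5)  tX=1.5600 tY=0.2309  stride 1/|dx|=2.0000 1/|dy|=1.1547
    cross y-line → (6,4), t=0.2309
    cross y-line → (6,3), t=1.3856 (wall)
  → r_3 = 1.3856

ranges = [0.2540, 1.2423, 1.3856]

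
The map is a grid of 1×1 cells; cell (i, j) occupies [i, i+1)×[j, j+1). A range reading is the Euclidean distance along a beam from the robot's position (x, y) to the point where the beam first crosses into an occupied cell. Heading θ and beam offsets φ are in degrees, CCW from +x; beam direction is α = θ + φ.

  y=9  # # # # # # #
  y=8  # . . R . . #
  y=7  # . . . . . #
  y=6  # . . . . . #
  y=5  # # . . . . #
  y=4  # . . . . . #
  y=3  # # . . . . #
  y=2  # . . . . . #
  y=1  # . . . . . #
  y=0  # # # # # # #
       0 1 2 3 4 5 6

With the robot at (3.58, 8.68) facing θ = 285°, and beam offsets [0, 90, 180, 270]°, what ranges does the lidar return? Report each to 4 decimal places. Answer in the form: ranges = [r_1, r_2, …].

beam 1: φ=0°, α=285°
  cosα=0.2588 sinα=-0.9659 | (3,8) | tMaxX 1.6228 tMaxY 0.7040 | tΔX 3.8637 tΔY 1.0353
    t=0.7040 [y] (3,7)
    t=1.6228 [x] (4,7)
    t=1.7393 [y] (4,6)
    t=2.7745 [y] (4,5)
    t=3.8098 [y] (4,4)
    t=4.8451 [y] (4,3)
    t=5.4865 [x] (5,3)
    t=5.8804 [y] (5,2)
    t=6.9156 [y] (5,1)
    t=7.9509 [y] (5,0) — stop
  → r_1 = 7.9509
beam 2: φ=90°, α=15°
  cosα=0.9659 sinα=0.2588 | (3,8) | tMaxX 0.4348 tMaxY 1.2364 | tΔX 1.0353 tΔY 3.8637
    t=0.4348 [x] (4,8)
    t=1.2364 [y] (4,9) — stop
  → r_2 = 1.2364
beam 3: φ=180°, α=105°
  cosα=-0.2588 sinα=0.9659 | (3,8) | tMaxX 2.2409 tMaxY 0.3313 | tΔX 3.8637 tΔY 1.0353
    t=0.3313 [y] (3,9) — stop
  → r_3 = 0.3313
beam 4: φ=270°, α=195°
  cosα=-0.9659 sinα=-0.2588 | (3,8) | tMaxX 0.6005 tMaxY 2.6273 | tΔX 1.0353 tΔY 3.8637
    t=0.6005 [x] (2,8)
    t=1.6357 [x] (1,8)
    t=2.6273 [y] (1,7)
    t=2.6710 [x] (0,7) — stop
  → r_4 = 2.6710

ranges = [7.9509, 1.2364, 0.3313, 2.6710]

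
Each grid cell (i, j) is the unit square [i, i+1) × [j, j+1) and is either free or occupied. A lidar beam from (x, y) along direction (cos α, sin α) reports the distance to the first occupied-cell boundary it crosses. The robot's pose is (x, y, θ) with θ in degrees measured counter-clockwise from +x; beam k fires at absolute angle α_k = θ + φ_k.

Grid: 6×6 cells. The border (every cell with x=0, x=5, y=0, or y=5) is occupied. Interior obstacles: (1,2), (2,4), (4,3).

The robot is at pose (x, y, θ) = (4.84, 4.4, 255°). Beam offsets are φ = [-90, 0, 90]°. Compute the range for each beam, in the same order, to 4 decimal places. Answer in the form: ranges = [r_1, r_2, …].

ranges = [1.9049, 0.4141, 0.1656]

beam 1: φ=-90°, α=165°
  dir = (cos 165°, sin 165°) = (-0.9659, 0.2588); from cell (4,4)
  next x-line at t=0.8696, next y-line at t=2.3182; Δt_x=1.0353, Δt_y=3.8637
    x: enter (3,4) at t=0.8696
    x: enter (2,4) at t=1.9049 ← occupied
  → r_1 = 1.9049
beam 2: φ=0°, α=255°
  dir = (cos 255°, sin 255°) = (-0.2588, -0.9659); from cell (4,4)
  next x-line at t=3.2455, next y-line at t=0.4141; Δt_x=3.8637, Δt_y=1.0353
    y: enter (4,3) at t=0.4141 ← occupied
  → r_2 = 0.4141
beam 3: φ=90°, α=345°
  dir = (cos 345°, sin 345°) = (0.9659, -0.2588); from cell (4,4)
  next x-line at t=0.1656, next y-line at t=1.5455; Δt_x=1.0353, Δt_y=3.8637
    x: enter (5,4) at t=0.1656 ← occupied
  → r_3 = 0.1656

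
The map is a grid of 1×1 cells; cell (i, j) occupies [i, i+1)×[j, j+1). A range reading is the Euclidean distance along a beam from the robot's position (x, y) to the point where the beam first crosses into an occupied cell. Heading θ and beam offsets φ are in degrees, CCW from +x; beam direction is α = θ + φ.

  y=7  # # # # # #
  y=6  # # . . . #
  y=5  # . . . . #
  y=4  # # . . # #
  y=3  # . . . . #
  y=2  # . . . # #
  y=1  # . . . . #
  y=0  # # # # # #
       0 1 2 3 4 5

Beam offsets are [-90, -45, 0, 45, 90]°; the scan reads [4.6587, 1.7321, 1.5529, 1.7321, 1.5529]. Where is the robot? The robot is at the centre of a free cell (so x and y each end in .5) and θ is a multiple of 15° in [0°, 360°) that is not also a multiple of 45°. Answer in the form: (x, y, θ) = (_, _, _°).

(x, y, θ) = (2.5, 2.5, 165°)

Enumerate (i+0.5, j+0.5, θ) over the 20 free cells and 16 admissible headings. For each, cast all 5 beams and compare to the given ranges.
  (4.5, 5.5, 120°): beam 1 = 0.5774 ≠ 4.6587 ✗
  (3.5, 4.5, 165°): beam 1 = 2.5882 ≠ 4.6587 ✗
  (3.5, 4.5, 195°): beam 1 = 2.5882 ≠ 4.6587 ✗
  …
  (2.5, 2.5, 165°): r_1=4.6587, r_2=1.7321, r_3=1.5529, r_4=1.7321, r_5=1.5529 — all match ✓
No second candidate reproduces the full scan.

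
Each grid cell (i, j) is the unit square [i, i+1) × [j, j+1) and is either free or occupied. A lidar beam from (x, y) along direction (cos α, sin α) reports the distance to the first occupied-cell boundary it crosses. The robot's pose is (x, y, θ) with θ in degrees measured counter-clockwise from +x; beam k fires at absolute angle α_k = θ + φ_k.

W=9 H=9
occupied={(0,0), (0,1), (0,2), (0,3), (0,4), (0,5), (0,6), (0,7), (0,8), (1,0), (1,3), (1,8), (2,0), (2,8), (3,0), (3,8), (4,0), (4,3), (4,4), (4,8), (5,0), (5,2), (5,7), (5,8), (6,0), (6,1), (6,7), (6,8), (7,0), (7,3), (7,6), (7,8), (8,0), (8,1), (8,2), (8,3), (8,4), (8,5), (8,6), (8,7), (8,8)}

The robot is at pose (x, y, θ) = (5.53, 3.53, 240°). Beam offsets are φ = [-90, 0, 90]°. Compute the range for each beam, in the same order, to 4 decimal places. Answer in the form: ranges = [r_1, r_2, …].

ranges = [0.6120, 0.6120, 2.8521]

beam 1: φ=-90°, α=150°
  direction (-0.8660, 0.5000); cell (5,3); t to first gridline: x 0.6120, y 0.9400 (then +1.1547 / +2.0000)
    (4,3) via x @ 0.6120  # hit
  → r_1 = 0.6120
beam 2: φ=0°, α=240°
  direction (-0.5000, -0.8660); cell (5,3); t to first gridline: x 1.0600, y 0.6120 (then +2.0000 / +1.1547)
    (5,2) via y @ 0.6120  # hit
  → r_2 = 0.6120
beam 3: φ=90°, α=330°
  direction (0.8660, -0.5000); cell (5,3); t to first gridline: x 0.5427, y 1.0600 (then +1.1547 / +2.0000)
    (6,3) via x @ 0.5427
    (6,2) via y @ 1.0600
    (7,2) via x @ 1.6974
    (8,2) via x @ 2.8521  # hit
  → r_3 = 2.8521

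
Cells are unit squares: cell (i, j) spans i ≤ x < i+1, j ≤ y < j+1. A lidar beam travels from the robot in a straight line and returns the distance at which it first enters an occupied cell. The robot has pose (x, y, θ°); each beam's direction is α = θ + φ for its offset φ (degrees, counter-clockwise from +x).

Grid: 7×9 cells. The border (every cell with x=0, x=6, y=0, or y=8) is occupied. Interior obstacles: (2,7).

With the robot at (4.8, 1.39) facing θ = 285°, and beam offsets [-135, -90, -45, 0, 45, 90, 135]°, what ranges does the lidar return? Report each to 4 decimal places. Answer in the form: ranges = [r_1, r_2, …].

ranges = [4.3879, 1.5068, 0.4503, 0.4038, 0.7800, 1.2423, 2.4000]

beam 1: φ=-135°, α=150°
  d=(-0.8660,0.5000)  start (4,1)  tX=0.9238 tY=1.2200  stride 1/|dx|=1.1547 1/|dy|=2.0000
    cross x-line → (3,1), t=0.9238
    cross y-line → (3,2), t=1.2200
    cross x-line → (2,2), t=2.0785
    cross y-line → (2,3), t=3.2200
    cross x-line → (1,3), t=3.2332
    cross x-line → (0,3), t=4.3879 (wall)
  → r_1 = 4.3879
beam 2: φ=-90°, α=195°
  d=(-0.9659,-0.2588)  start (4,1)  tX=0.8282 tY=1.5068  stride 1/|dx|=1.0353 1/|dy|=3.8637
    cross x-line → (3,1), t=0.8282
    cross y-line → (3,0), t=1.5068 (wall)
  → r_2 = 1.5068
beam 3: φ=-45°, α=240°
  d=(-0.5000,-0.8660)  start (4,1)  tX=1.6000 tY=0.4503  stride 1/|dx|=2.0000 1/|dy|=1.1547
    cross y-line → (4,0), t=0.4503 (wall)
  → r_3 = 0.4503
beam 4: φ=0°, α=285°
  d=(0.2588,-0.9659)  start (4,1)  tX=0.7727 tY=0.4038  stride 1/|dx|=3.8637 1/|dy|=1.0353
    cross y-line → (4,0), t=0.4038 (wall)
  → r_4 = 0.4038
beam 5: φ=45°, α=330°
  d=(0.8660,-0.5000)  start (4,1)  tX=0.2309 tY=0.7800  stride 1/|dx|=1.1547 1/|dy|=2.0000
    cross x-line → (5,1), t=0.2309
    cross y-line → (5,0), t=0.7800 (wall)
  → r_5 = 0.7800
beam 6: φ=90°, α=15°
  d=(0.9659,0.2588)  start (4,1)  tX=0.2071 tY=2.3569  stride 1/|dx|=1.0353 1/|dy|=3.8637
    cross x-line → (5,1), t=0.2071
    cross x-line → (6,1), t=1.2423 (wall)
  → r_6 = 1.2423
beam 7: φ=135°, α=60°
  d=(0.5000,0.8660)  start (4,1)  tX=0.4000 tY=0.7044  stride 1/|dx|=2.0000 1/|dy|=1.1547
    cross x-line → (5,1), t=0.4000
    cross y-line → (5,2), t=0.7044
    cross y-line → (5,3), t=1.8591
    cross x-line → (6,3), t=2.4000 (wall)
  → r_7 = 2.4000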